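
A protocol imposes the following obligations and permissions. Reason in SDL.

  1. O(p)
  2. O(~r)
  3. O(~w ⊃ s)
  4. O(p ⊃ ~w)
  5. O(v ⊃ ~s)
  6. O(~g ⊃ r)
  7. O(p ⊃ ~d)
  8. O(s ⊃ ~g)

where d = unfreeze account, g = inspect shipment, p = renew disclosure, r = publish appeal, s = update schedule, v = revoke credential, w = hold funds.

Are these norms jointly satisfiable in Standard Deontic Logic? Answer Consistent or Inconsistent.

Inconsistent

Premise 2 states O(~r) outright.
Premise 6, O(~g ⊃ r), contraposes to O(~r ⊃ g); with O(~r) we get O(g).
Premise 8 is O(s ⊃ ~g); contrapositively O(g ⊃ ~s). Since O(g) holds, K gives O(~s).
Premise 3 is O(~w ⊃ s); contrapositively O(~s ⊃ w). Since O(~s) holds, K gives O(w).
The contrapositive of premise 4 (O(p ⊃ ~w)) is O(w ⊃ ~p), and O(w) is already established, so O(~p).
Yet premise 1 states O(p).
We now have both O(~p) and O(p) — p is simultaneously obligatory and forbidden, violating the D-axiom.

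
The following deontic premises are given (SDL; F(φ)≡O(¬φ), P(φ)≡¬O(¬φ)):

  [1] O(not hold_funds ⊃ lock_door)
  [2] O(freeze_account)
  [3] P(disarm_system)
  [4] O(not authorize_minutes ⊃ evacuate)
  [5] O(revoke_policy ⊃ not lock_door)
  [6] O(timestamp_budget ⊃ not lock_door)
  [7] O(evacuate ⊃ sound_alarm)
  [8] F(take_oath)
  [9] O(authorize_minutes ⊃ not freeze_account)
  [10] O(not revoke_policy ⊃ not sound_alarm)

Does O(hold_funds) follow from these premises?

Premise 2 states O(freeze_account) outright.
Premise 9 is O(authorize_minutes ⊃ not freeze_account); contrapositively O(freeze_account ⊃ not authorize_minutes). Since O(freeze_account) holds, K gives O(not authorize_minutes).
Premise 4 is O(not authorize_minutes ⊃ evacuate); since O(not authorize_minutes), deontic closure gives O(evacuate).
With premise 7, O(evacuate ⊃ sound_alarm), the K-axiom yields O(sound_alarm).
Premise 10, O(not revoke_policy ⊃ not sound_alarm), contraposes to O(sound_alarm ⊃ revoke_policy); with O(sound_alarm) we get O(revoke_policy).
Applying K to premise 5 (O(revoke_policy ⊃ not lock_door)) and O(revoke_policy) yields O(not lock_door).
The contrapositive of premise 1 (O(not hold_funds ⊃ lock_door)) is O(not lock_door ⊃ hold_funds), and O(not lock_door) is already established, so O(hold_funds).
Premises 3, 6, 8 do not contribute to this derivation.
So O(hold_funds) follows.

Yes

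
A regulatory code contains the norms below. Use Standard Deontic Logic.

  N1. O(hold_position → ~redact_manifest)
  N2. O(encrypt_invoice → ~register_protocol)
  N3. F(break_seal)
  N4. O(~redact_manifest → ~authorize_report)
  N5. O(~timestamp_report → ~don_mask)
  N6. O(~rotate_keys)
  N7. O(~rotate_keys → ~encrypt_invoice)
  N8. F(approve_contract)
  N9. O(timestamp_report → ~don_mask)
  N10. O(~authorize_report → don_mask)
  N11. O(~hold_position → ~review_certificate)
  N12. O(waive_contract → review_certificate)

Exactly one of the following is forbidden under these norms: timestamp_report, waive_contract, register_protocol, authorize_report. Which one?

Premises 9 and 5 are O(timestamp_report → ~don_mask) and O(~timestamp_report → ~don_mask); every ideal world satisfies timestamp_report or ~timestamp_report, so in either case ~don_mask holds — hence O(~don_mask).
Premise 10, O(~authorize_report → don_mask), contraposes to O(~don_mask → authorize_report); with O(~don_mask) we get O(authorize_report).
The contrapositive of premise 4 (O(~redact_manifest → ~authorize_report)) is O(authorize_report → redact_manifest), and O(authorize_report) is already established, so O(redact_manifest).
Premise 1, O(hold_position → ~redact_manifest), contraposes to O(redact_manifest → ~hold_position); with O(redact_manifest) we get O(~hold_position).
With premise 11, O(~hold_position → ~review_certificate), the K-axiom yields O(~review_certificate).
Premise 12 is O(waive_contract → review_certificate); contrapositively O(~review_certificate → ~waive_contract). Since O(~review_certificate) holds, K gives O(~waive_contract).
So O(~waive_contract) holds, i.e. waive_contract is forbidden. None of the other listed options is forbidden under the premises.

waive_contract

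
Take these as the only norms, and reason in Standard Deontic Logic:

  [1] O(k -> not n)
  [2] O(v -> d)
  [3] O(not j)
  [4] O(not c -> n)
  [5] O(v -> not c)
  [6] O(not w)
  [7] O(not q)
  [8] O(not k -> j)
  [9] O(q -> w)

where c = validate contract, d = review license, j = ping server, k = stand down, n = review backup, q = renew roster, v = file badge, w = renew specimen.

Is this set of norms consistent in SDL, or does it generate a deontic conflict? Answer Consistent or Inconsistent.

Consistent

Premise 9 is O(q -> w), but O(q) is not derivable from the premises, so it does not yield O(w).
So O(w) is not derivable, and the apparent clash with O(not w) does not arise.
A world satisfying every obligation exists (e.g. c=true, d=false, j=false, k=true, n=false, q=false, v=false, w=false); no atom is both obligatory and forbidden, so the set is consistent.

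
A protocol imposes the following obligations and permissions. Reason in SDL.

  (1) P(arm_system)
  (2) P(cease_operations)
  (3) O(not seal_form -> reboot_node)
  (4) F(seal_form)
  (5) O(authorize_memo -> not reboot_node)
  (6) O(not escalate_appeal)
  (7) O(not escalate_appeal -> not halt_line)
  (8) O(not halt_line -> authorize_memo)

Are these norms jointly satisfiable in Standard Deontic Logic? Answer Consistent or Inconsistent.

From premise 6 we have O(not escalate_appeal).
Applying K to premise 7 (O(not escalate_appeal -> not halt_line)) and O(not escalate_appeal) yields O(not halt_line).
From O(not halt_line) and premise 8, O(not halt_line -> authorize_memo), we obtain O(authorize_memo).
With premise 5, O(authorize_memo -> not reboot_node), the K-axiom yields O(not reboot_node).
Premise 3 is O(not seal_form -> reboot_node); contrapositively O(not reboot_node -> seal_form). Since O(not reboot_node) holds, K gives O(seal_form).
However, F(seal_form) at premise 4 amounts to O(not seal_form).
We now have both O(seal_form) and O(not seal_form) — seal_form is simultaneously obligatory and forbidden, violating the D-axiom.

Inconsistent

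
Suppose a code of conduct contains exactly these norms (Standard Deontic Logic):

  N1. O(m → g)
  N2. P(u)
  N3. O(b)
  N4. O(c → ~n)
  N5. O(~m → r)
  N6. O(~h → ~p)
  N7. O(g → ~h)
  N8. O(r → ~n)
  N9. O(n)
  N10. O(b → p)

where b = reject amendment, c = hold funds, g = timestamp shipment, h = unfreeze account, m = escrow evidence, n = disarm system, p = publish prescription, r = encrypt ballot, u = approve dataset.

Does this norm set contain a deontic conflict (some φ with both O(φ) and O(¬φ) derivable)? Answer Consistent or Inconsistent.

Inconsistent

From premise 3 we have O(b).
With premise 10, O(b → p), the K-axiom yields O(p).
Premise 6, O(~h → ~p), contraposes to O(p → h); with O(p) we get O(h).
Premise 7, O(g → ~h), contraposes to O(h → ~g); with O(h) we get O(~g).
Premise 1 is O(m → g); contrapositively O(~g → ~m). Since O(~g) holds, K gives O(~m).
From O(~m) and premise 5, O(~m → r), we obtain O(r).
With premise 8, O(r → ~n), the K-axiom yields O(~n).
But premise 9 directly asserts O(n).
We now have both O(~n) and O(n) — n is simultaneously obligatory and forbidden, violating the D-axiom.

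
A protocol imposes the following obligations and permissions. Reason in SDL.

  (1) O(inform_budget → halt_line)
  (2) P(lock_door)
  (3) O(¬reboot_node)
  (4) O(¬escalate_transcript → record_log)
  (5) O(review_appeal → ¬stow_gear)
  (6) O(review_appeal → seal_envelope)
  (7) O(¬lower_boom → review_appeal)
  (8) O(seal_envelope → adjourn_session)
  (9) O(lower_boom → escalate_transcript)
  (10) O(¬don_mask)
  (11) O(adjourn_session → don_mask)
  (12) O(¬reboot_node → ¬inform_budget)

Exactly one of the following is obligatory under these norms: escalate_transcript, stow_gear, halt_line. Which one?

Premise 10 states O(¬don_mask) outright.
Premise 11 is O(adjourn_session → don_mask); contrapositively O(¬don_mask → ¬adjourn_session). Since O(¬don_mask) holds, K gives O(¬adjourn_session).
The contrapositive of premise 8 (O(seal_envelope → adjourn_session)) is O(¬adjourn_session → ¬seal_envelope), and O(¬adjourn_session) is already established, so O(¬seal_envelope).
Premise 6 is O(review_appeal → seal_envelope); contrapositively O(¬seal_envelope → ¬review_appeal). Since O(¬seal_envelope) holds, K gives O(¬review_appeal).
Premise 7, O(¬lower_boom → review_appeal), contraposes to O(¬review_appeal → lower_boom); with O(¬review_appeal) we get O(lower_boom).
Premise 9 is O(lower_boom → escalate_transcript); since O(lower_boom), deontic closure gives O(escalate_transcript).
So O(escalate_transcript) holds — escalate_transcript is obligatory. None of the other listed options is made obligatory by any chain of premises.

escalate_transcript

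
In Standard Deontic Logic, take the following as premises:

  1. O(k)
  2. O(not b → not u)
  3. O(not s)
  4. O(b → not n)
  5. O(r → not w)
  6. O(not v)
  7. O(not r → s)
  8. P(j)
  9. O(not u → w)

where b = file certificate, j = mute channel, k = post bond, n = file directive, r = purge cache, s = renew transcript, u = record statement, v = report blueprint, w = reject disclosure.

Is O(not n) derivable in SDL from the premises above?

From premise 3 we have O(not s).
Premise 7, O(not r → s), contraposes to O(not s → r); with O(not s) we get O(r).
Premise 5 is O(r → not w); since O(r), deontic closure gives O(not w).
The contrapositive of premise 9 (O(not u → w)) is O(not w → u), and O(not w) is already established, so O(u).
The contrapositive of premise 2 (O(not b → not u)) is O(u → b), and O(u) is already established, so O(b).
Applying K to premise 4 (O(b → not n)) and O(b) yields O(not n).
Premises 1, 6, 8 do not contribute to this derivation.
So O(not n) follows.

Yes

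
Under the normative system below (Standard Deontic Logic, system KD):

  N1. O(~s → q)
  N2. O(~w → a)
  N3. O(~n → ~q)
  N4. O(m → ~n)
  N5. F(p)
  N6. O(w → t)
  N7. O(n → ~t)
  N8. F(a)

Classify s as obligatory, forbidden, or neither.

Premise 8 is F(a), i.e. O(~a).
Premise 2 is O(~w → a); contrapositively O(~a → w). Since O(~a) holds, K gives O(w).
Premise 6 is O(w → t); since O(w), deontic closure gives O(t).
The contrapositive of premise 7 (O(n → ~t)) is O(t → ~n), and O(t) is already established, so O(~n).
Applying K to premise 3 (O(~n → ~q)) and O(~n) yields O(~q).
Premise 1, O(~s → q), contraposes to O(~q → s); with O(~q) we get O(s).
Premises 4, 5 do not contribute to this derivation.
Hence s is obligatory.

Obligatory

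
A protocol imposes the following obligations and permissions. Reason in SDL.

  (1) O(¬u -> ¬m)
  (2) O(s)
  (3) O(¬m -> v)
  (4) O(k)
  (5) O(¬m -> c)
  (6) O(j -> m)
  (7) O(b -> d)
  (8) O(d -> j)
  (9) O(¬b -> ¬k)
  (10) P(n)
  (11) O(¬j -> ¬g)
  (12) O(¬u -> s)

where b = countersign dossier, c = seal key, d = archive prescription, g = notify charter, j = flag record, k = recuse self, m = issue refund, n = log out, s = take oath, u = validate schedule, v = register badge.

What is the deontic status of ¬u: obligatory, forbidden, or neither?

Forbidden

Premise 4 states O(k) outright.
The contrapositive of premise 9 (O(¬b -> ¬k)) is O(k -> b), and O(k) is already established, so O(b).
Premise 7 is O(b -> d); since O(b), deontic closure gives O(d).
Premise 8 is O(d -> j); since O(d), deontic closure gives O(j).
Applying K to premise 6 (O(j -> m)) and O(j) yields O(m).
Premise 1 is O(¬u -> ¬m); contrapositively O(m -> u). Since O(m) holds, K gives O(u).
Premises 2, 3, 5, 10, 11, 12 do not contribute to this derivation.
Thus O(u), which is F(¬u): ¬u is forbidden.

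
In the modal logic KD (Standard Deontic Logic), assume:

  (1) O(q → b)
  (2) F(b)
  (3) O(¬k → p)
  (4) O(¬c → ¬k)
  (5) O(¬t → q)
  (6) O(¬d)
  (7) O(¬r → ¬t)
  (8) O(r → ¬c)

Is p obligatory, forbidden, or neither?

Premise 2 is F(b), i.e. O(¬b).
The contrapositive of premise 1 (O(q → b)) is O(¬b → ¬q), and O(¬b) is already established, so O(¬q).
Premise 5 is O(¬t → q); contrapositively O(¬q → t). Since O(¬q) holds, K gives O(t).
The contrapositive of premise 7 (O(¬r → ¬t)) is O(t → r), and O(t) is already established, so O(r).
Premise 8 is O(r → ¬c); since O(r), deontic closure gives O(¬c).
Premise 4 is O(¬c → ¬k); since O(¬c), deontic closure gives O(¬k).
Premise 3 is O(¬k → p); since O(¬k), deontic closure gives O(p).
Premise 6 does not contribute to this derivation.
Hence p is obligatory.

Obligatory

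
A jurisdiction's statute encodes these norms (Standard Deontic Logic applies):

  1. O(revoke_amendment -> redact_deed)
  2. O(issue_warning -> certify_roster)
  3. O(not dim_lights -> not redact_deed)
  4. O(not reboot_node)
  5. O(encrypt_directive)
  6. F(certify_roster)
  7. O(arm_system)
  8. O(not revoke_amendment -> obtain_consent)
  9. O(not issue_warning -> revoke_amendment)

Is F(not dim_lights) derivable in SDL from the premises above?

Yes

Premise 6, F(certify_roster), is equivalent to O(not certify_roster).
Premise 2, O(issue_warning -> certify_roster), contraposes to O(not certify_roster -> not issue_warning); with O(not certify_roster) we get O(not issue_warning).
From O(not issue_warning) and premise 9, O(not issue_warning -> revoke_amendment), we obtain O(revoke_amendment).
Premise 1 is O(revoke_amendment -> redact_deed); since O(revoke_amendment), deontic closure gives O(redact_deed).
Premise 3, O(not dim_lights -> not redact_deed), contraposes to O(redact_deed -> dim_lights); with O(redact_deed) we get O(dim_lights).
Premises 4, 5, 7, 8 do not contribute to this derivation.
So O(dim_lights) holds, i.e. F(not dim_lights). The claim follows.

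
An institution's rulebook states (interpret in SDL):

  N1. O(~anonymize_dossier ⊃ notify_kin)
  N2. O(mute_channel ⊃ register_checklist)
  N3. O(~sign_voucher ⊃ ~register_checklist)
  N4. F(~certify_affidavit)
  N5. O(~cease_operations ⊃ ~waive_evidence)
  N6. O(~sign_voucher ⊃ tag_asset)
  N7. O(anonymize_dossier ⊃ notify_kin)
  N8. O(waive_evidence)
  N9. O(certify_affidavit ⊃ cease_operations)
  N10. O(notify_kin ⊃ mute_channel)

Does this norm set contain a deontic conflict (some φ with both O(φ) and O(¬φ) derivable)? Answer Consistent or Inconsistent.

Consistent

Premise 5 is O(~cease_operations ⊃ ~waive_evidence), but O(~cease_operations) is not derivable from the premises, so it does not yield O(~waive_evidence).
So O(~waive_evidence) is not derivable, and the apparent clash with O(waive_evidence) does not arise.
A world satisfying every obligation exists (e.g. anonymize_dossier=false, cease_operations=true, certify_affidavit=true, mute_channel=true, notify_kin=true, register_checklist=true, sign_voucher=true, tag_asset=false, waive_evidence=true); no atom is both obligatory and forbidden, so the set is consistent.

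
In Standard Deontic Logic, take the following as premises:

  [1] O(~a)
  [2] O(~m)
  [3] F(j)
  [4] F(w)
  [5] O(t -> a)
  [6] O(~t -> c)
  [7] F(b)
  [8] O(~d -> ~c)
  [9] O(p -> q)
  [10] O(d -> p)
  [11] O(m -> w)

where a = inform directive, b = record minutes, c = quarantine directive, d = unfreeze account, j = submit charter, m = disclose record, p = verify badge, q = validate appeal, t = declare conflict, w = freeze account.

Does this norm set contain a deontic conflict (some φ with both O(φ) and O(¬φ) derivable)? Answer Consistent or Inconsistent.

Premise 11 is O(m -> w), but O(m) is not derivable from the premises, so it does not yield O(w).
So O(w) is not derivable, and the apparent clash with O(~w) does not arise.
A world satisfying every obligation exists (e.g. a=false, b=false, c=true, d=true, j=false, m=false, p=true, q=true, t=false, w=false); no atom is both obligatory and forbidden, so the set is consistent.

Consistent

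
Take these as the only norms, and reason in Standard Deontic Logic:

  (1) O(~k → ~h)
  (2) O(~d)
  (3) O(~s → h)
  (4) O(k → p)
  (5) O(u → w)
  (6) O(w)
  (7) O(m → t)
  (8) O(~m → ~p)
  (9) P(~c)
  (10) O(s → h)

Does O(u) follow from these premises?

No

Premise 5 is O(u → w); even if O(w) held, inferring O(u) would be affirming the consequent — invalid.
No other premise forces O(u). An ideal world satisfying every premise can still have u false, so O(u) is not derivable.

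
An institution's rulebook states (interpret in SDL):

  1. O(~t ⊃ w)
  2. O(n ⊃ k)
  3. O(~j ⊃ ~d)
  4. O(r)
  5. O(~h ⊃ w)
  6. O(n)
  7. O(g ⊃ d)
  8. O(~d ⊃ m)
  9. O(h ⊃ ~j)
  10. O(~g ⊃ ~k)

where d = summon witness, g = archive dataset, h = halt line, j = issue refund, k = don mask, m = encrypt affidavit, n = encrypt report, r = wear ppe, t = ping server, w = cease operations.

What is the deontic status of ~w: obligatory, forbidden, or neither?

Forbidden

Premise 6 gives O(n).
From O(n) and premise 2, O(n ⊃ k), we obtain O(k).
Premise 10 is O(~g ⊃ ~k); contrapositively O(k ⊃ g). Since O(k) holds, K gives O(g).
From O(g) and premise 7, O(g ⊃ d), we obtain O(d).
Premise 3 is O(~j ⊃ ~d); contrapositively O(d ⊃ j). Since O(d) holds, K gives O(j).
Premise 9, O(h ⊃ ~j), contraposes to O(j ⊃ ~h); with O(j) we get O(~h).
Premise 5 is O(~h ⊃ w); since O(~h), deontic closure gives O(w).
Premises 1, 4, 8 do not contribute to this derivation.
Thus O(w), which is F(~w): ~w is forbidden.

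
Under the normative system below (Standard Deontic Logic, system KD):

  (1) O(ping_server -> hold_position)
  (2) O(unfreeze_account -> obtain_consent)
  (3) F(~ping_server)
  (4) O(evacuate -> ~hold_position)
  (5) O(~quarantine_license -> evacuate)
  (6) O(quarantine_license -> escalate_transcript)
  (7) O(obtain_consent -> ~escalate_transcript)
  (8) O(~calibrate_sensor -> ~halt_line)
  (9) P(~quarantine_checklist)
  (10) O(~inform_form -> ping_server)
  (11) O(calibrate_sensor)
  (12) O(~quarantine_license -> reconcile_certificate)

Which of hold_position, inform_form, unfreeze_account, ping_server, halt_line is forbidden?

F(~ping_server) at premise 3 means O(ping_server).
Applying K to premise 1 (O(ping_server -> hold_position)) and O(ping_server) yields O(hold_position).
Premise 4 is O(evacuate -> ~hold_position); contrapositively O(hold_position -> ~evacuate). Since O(hold_position) holds, K gives O(~evacuate).
Premise 5, O(~quarantine_license -> evacuate), contraposes to O(~evacuate -> quarantine_license); with O(~evacuate) we get O(quarantine_license).
From O(quarantine_license) and premise 6, O(quarantine_license -> escalate_transcript), we obtain O(escalate_transcript).
Premise 7, O(obtain_consent -> ~escalate_transcript), contraposes to O(escalate_transcript -> ~obtain_consent); with O(escalate_transcript) we get O(~obtain_consent).
Premise 2 is O(unfreeze_account -> obtain_consent); contrapositively O(~obtain_consent -> ~unfreeze_account). Since O(~obtain_consent) holds, K gives O(~unfreeze_account).
So O(~unfreeze_account) holds, i.e. unfreeze_account is forbidden. None of the other listed options is forbidden under the premises.

unfreeze_account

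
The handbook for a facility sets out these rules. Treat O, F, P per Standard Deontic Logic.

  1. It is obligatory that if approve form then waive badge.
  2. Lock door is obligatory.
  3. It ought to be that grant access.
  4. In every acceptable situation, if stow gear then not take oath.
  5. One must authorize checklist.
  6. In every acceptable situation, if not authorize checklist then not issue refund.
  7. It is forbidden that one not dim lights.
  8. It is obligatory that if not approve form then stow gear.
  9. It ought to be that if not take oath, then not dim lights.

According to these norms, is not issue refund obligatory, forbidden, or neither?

Neither

Premise 6 is O(¬authorize_checklist → ¬issue_refund), but O(¬authorize_checklist) is not derivable from the premises, so it does not yield O(¬issue_refund).
No premise or chain of K-axiom applications forces O(¬issue_refund), and none forces O(issue_refund). So ¬issue_refund is neither obligatory nor forbidden under these norms.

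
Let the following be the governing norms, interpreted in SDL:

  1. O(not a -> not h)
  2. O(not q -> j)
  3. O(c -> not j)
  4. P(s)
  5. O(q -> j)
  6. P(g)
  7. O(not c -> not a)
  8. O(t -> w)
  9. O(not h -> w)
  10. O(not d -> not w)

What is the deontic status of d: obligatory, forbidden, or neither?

Obligatory

Premises 5 and 2 are O(q -> j) and O(not q -> j); every ideal world satisfies q or not q, so in either case j holds — hence O(j).
Premise 3, O(c -> not j), contraposes to O(j -> not c); with O(j) we get O(not c).
Premise 7 is O(not c -> not a); since O(not c), deontic closure gives O(not a).
Applying K to premise 1 (O(not a -> not h)) and O(not a) yields O(not h).
From O(not h) and premise 9, O(not h -> w), we obtain O(w).
Premise 10, O(not d -> not w), contraposes to O(w -> d); with O(w) we get O(d).
Premises 4, 6, 8 do not contribute to this derivation.
Hence d is obligatory.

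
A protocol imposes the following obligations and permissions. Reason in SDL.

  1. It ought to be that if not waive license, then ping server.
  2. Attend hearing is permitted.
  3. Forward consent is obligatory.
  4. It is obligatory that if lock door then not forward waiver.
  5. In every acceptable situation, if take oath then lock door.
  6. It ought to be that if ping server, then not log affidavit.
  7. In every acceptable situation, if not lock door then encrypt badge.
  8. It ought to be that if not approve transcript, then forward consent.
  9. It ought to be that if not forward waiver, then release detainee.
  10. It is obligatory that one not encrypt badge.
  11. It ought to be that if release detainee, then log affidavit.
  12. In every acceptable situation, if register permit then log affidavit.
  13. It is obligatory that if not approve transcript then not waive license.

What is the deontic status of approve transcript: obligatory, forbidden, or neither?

Obligatory

From premise 10 we have O(¬encrypt_badge).
Premise 7, O(¬lock_door → encrypt_badge), contraposes to O(¬encrypt_badge → lock_door); with O(¬encrypt_badge) we get O(lock_door).
From O(lock_door) and premise 4, O(lock_door → ¬forward_waiver), we obtain O(¬forward_waiver).
Premise 9 is O(¬forward_waiver → release_detainee); since O(¬forward_waiver), deontic closure gives O(release_detainee).
Premise 11 is O(release_detainee → log_affidavit); since O(release_detainee), deontic closure gives O(log_affidavit).
Premise 6, O(ping_server → ¬log_affidavit), contraposes to O(log_affidavit → ¬ping_server); with O(log_affidavit) we get O(¬ping_server).
The contrapositive of premise 1 (O(¬waive_license → ping_server)) is O(¬ping_server → waive_license), and O(¬ping_server) is already established, so O(waive_license).
The contrapositive of premise 13 (O(¬approve_transcript → ¬waive_license)) is O(waive_license → approve_transcript), and O(waive_license) is already established, so O(approve_transcript).
Premises 2, 3, 5, 8, 12 do not contribute to this derivation.
Hence approve_transcript is obligatory.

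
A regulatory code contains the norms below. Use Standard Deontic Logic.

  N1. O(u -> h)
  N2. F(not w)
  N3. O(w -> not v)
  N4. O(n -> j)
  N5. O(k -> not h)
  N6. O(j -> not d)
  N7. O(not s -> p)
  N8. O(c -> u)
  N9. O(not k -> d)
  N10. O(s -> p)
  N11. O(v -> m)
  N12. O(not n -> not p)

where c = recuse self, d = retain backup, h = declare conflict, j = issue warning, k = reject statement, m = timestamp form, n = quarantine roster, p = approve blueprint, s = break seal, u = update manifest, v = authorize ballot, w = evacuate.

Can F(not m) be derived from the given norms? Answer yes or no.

No

Premise 11 is O(v -> m), but O(v) is not derivable from the premises, so it does not yield O(m).
No other premise forces O(m). An ideal world satisfying every premise can still have not m true, so F(not m) is not derivable.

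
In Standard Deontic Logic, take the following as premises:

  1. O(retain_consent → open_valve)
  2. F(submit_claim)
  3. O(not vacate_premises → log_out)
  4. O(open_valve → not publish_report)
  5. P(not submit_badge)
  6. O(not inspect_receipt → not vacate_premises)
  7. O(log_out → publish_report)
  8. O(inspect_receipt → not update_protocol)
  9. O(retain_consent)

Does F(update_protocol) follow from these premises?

Yes

Premise 9 states O(retain_consent) outright.
With premise 1, O(retain_consent → open_valve), the K-axiom yields O(open_valve).
Premise 4 is O(open_valve → not publish_report); since O(open_valve), deontic closure gives O(not publish_report).
Premise 7 is O(log_out → publish_report); contrapositively O(not publish_report → not log_out). Since O(not publish_report) holds, K gives O(not log_out).
Premise 3 is O(not vacate_premises → log_out); contrapositively O(not log_out → vacate_premises). Since O(not log_out) holds, K gives O(vacate_premises).
Premise 6, O(not inspect_receipt → not vacate_premises), contraposes to O(vacate_premises → inspect_receipt); with O(vacate_premises) we get O(inspect_receipt).
With premise 8, O(inspect_receipt → not update_protocol), the K-axiom yields O(not update_protocol).
Premises 2, 5 do not contribute to this derivation.
So O(not update_protocol) holds, i.e. F(update_protocol). The claim follows.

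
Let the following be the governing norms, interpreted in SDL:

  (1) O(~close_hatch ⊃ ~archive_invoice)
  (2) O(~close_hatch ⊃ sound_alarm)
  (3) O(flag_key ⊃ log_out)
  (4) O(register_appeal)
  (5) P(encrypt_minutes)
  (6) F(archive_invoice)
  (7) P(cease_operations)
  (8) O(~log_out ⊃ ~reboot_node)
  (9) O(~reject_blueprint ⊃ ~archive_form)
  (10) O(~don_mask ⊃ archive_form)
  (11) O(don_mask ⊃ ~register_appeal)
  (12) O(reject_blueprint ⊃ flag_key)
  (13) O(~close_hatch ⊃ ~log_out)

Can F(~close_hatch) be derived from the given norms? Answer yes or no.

Premise 4 gives O(register_appeal).
Premise 11 is O(don_mask ⊃ ~register_appeal); contrapositively O(register_appeal ⊃ ~don_mask). Since O(register_appeal) holds, K gives O(~don_mask).
Premise 10 is O(~don_mask ⊃ archive_form); since O(~don_mask), deontic closure gives O(archive_form).
Premise 9 is O(~reject_blueprint ⊃ ~archive_form); contrapositively O(archive_form ⊃ reject_blueprint). Since O(archive_form) holds, K gives O(reject_blueprint).
Premise 12 is O(reject_blueprint ⊃ flag_key); since O(reject_blueprint), deontic closure gives O(flag_key).
From O(flag_key) and premise 3, O(flag_key ⊃ log_out), we obtain O(log_out).
The contrapositive of premise 13 (O(~close_hatch ⊃ ~log_out)) is O(log_out ⊃ close_hatch), and O(log_out) is already established, so O(close_hatch).
Premises 1, 2, 5, 6, 7, 8 do not contribute to this derivation.
So O(close_hatch) holds, i.e. F(~close_hatch). The claim follows.

Yes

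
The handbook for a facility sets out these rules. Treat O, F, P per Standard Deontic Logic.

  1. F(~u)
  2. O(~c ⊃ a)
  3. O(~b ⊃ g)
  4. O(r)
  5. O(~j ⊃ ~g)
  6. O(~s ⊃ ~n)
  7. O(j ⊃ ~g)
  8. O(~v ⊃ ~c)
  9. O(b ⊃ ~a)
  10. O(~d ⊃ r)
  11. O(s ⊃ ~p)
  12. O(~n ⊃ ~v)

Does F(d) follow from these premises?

Premise 10 is O(~d ⊃ r); even if O(r) held, inferring O(~d) would be affirming the consequent — invalid.
No other premise forces O(~d). An ideal world satisfying every premise can still have d true, so F(d) is not derivable.

No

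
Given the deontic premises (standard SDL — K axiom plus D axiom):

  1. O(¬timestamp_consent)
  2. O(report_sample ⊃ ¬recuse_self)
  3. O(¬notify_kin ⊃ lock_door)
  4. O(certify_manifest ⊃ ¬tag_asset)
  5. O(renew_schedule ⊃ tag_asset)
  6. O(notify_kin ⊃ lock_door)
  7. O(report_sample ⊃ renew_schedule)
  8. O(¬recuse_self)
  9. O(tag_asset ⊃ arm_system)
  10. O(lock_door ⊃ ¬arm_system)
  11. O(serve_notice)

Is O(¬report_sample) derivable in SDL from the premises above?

Yes

Premises 3 and 6 cover both cases: O(¬notify_kin ⊃ lock_door) and O(notify_kin ⊃ lock_door). Since ¬notify_kin ∨ notify_kin is a tautology, O(lock_door) follows.
With premise 10, O(lock_door ⊃ ¬arm_system), the K-axiom yields O(¬arm_system).
Premise 9 is O(tag_asset ⊃ arm_system); contrapositively O(¬arm_system ⊃ ¬tag_asset). Since O(¬arm_system) holds, K gives O(¬tag_asset).
The contrapositive of premise 5 (O(renew_schedule ⊃ tag_asset)) is O(¬tag_asset ⊃ ¬renew_schedule), and O(¬tag_asset) is already established, so O(¬renew_schedule).
Premise 7, O(report_sample ⊃ renew_schedule), contraposes to O(¬renew_schedule ⊃ ¬report_sample); with O(¬renew_schedule) we get O(¬report_sample).
Premises 1, 2, 4, 8, 11 do not contribute to this derivation.
So O(¬report_sample) follows.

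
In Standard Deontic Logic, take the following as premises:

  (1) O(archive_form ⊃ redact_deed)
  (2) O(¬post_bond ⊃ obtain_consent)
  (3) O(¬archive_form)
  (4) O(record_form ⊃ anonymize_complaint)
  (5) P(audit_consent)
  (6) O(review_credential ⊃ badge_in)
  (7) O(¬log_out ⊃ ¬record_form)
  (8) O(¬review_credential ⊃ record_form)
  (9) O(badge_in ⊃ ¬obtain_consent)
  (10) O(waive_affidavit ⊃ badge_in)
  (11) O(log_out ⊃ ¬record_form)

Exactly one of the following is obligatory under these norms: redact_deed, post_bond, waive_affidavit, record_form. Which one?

post_bond

Premises 11 and 7 cover both cases: O(log_out ⊃ ¬record_form) and O(¬log_out ⊃ ¬record_form). Since log_out ∨ ¬log_out is a tautology, O(¬record_form) follows.
Premise 8, O(¬review_credential ⊃ record_form), contraposes to O(¬record_form ⊃ review_credential); with O(¬record_form) we get O(review_credential).
Premise 6 is O(review_credential ⊃ badge_in); since O(review_credential), deontic closure gives O(badge_in).
Premise 9 is O(badge_in ⊃ ¬obtain_consent); since O(badge_in), deontic closure gives O(¬obtain_consent).
Premise 2, O(¬post_bond ⊃ obtain_consent), contraposes to O(¬obtain_consent ⊃ post_bond); with O(¬obtain_consent) we get O(post_bond).
So O(post_bond) holds — post_bond is obligatory. None of the other listed options is made obligatory by any chain of premises.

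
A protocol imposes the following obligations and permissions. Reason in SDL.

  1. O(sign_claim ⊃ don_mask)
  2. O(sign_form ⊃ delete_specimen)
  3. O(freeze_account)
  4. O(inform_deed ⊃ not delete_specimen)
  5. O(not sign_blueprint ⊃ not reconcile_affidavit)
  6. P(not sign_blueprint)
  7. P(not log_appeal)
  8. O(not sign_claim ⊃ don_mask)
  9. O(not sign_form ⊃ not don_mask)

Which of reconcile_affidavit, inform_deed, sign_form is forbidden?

inform_deed

Premises 1 and 8 are O(sign_claim ⊃ don_mask) and O(not sign_claim ⊃ don_mask); every ideal world satisfies sign_claim or not sign_claim, so in either case don_mask holds — hence O(don_mask).
Premise 9 is O(not sign_form ⊃ not don_mask); contrapositively O(don_mask ⊃ sign_form). Since O(don_mask) holds, K gives O(sign_form).
Applying K to premise 2 (O(sign_form ⊃ delete_specimen)) and O(sign_form) yields O(delete_specimen).
Premise 4, O(inform_deed ⊃ not delete_specimen), contraposes to O(delete_specimen ⊃ not inform_deed); with O(delete_specimen) we get O(not inform_deed).
So O(not inform_deed) holds, i.e. inform_deed is forbidden. None of the other listed options is forbidden under the premises.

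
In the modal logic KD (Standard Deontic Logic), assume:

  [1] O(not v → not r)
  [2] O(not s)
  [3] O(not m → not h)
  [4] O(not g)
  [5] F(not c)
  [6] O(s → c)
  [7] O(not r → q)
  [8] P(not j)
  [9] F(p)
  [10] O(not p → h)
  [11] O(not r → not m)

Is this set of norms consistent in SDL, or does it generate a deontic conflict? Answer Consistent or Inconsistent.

Consistent

Premise 6 is O(s → c); even if O(c) held, inferring O(s) would be affirming the consequent — invalid.
So O(s) is not derivable, and the apparent clash with O(not s) does not arise.
A world satisfying every obligation exists (e.g. c=true, g=false, h=true, j=false, m=true, p=false, q=false, r=true, s=false, v=true); no atom is both obligatory and forbidden, so the set is consistent.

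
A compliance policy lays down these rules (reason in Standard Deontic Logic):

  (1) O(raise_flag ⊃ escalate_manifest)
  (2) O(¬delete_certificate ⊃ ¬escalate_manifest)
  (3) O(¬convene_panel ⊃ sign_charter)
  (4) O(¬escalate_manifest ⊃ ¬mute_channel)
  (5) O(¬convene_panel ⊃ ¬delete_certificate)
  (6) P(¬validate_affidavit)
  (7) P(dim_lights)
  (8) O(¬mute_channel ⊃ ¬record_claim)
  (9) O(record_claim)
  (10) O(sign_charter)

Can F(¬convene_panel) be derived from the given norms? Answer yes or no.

Yes

Premise 9 states O(record_claim) outright.
Premise 8 is O(¬mute_channel ⊃ ¬record_claim); contrapositively O(record_claim ⊃ mute_channel). Since O(record_claim) holds, K gives O(mute_channel).
The contrapositive of premise 4 (O(¬escalate_manifest ⊃ ¬mute_channel)) is O(mute_channel ⊃ escalate_manifest), and O(mute_channel) is already established, so O(escalate_manifest).
The contrapositive of premise 2 (O(¬delete_certificate ⊃ ¬escalate_manifest)) is O(escalate_manifest ⊃ delete_certificate), and O(escalate_manifest) is already established, so O(delete_certificate).
Premise 5, O(¬convene_panel ⊃ ¬delete_certificate), contraposes to O(delete_certificate ⊃ convene_panel); with O(delete_certificate) we get O(convene_panel).
Premises 1, 3, 6, 7, 10 do not contribute to this derivation.
So O(convene_panel) holds, i.e. F(¬convene_panel). The claim follows.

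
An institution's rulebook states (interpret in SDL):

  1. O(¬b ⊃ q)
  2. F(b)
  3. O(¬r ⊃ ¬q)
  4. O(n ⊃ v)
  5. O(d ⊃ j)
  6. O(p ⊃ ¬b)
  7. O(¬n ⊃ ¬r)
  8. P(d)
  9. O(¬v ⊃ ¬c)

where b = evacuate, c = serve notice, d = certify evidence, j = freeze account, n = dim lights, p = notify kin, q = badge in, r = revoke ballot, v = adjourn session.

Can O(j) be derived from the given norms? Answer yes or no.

Premise 5 is O(d ⊃ j), but O(d) is not derivable from the premises (the permission P(d) asserts only ¬O(¬d), not O(d)), so it does not yield O(j).
No other premise forces O(j). An ideal world satisfying every premise can still have j false, so O(j) is not derivable.

No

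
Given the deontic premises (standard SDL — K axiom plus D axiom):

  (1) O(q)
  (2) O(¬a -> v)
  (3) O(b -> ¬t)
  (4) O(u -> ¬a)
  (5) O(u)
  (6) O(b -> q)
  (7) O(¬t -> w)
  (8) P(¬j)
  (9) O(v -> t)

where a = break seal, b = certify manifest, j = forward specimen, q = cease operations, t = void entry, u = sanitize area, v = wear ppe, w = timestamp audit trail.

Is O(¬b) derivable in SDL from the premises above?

From premise 5 we have O(u).
From O(u) and premise 4, O(u -> ¬a), we obtain O(¬a).
Applying K to premise 2 (O(¬a -> v)) and O(¬a) yields O(v).
With premise 9, O(v -> t), the K-axiom yields O(t).
Premise 3 is O(b -> ¬t); contrapositively O(t -> ¬b). Since O(t) holds, K gives O(¬b).
Premises 1, 6, 7, 8 do not contribute to this derivation.
So O(¬b) follows.

Yes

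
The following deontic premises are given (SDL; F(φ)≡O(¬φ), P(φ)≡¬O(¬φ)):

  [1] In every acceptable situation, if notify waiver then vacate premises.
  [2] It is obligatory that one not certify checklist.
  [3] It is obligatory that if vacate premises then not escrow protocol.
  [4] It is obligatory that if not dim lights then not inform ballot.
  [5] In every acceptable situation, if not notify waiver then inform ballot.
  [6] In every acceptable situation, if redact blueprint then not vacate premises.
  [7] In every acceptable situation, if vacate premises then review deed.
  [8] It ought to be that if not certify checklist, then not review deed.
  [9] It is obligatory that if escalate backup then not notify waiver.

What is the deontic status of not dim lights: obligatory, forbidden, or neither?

From premise 2 we have O(¬certify_checklist).
From O(¬certify_checklist) and premise 8, O(¬certify_checklist → ¬review_deed), we obtain O(¬review_deed).
Premise 7 is O(vacate_premises → review_deed); contrapositively O(¬review_deed → ¬vacate_premises). Since O(¬review_deed) holds, K gives O(¬vacate_premises).
Premise 1, O(notify_waiver → vacate_premises), contraposes to O(¬vacate_premises → ¬notify_waiver); with O(¬vacate_premises) we get O(¬notify_waiver).
From O(¬notify_waiver) and premise 5, O(¬notify_waiver → inform_ballot), we obtain O(inform_ballot).
Premise 4 is O(¬dim_lights → ¬inform_ballot); contrapositively O(inform_ballot → dim_lights). Since O(inform_ballot) holds, K gives O(dim_lights).
Premises 3, 6, 9 do not contribute to this derivation.
Thus O(dim_lights), which is F(¬dim_lights): ¬dim_lights is forbidden.

Forbidden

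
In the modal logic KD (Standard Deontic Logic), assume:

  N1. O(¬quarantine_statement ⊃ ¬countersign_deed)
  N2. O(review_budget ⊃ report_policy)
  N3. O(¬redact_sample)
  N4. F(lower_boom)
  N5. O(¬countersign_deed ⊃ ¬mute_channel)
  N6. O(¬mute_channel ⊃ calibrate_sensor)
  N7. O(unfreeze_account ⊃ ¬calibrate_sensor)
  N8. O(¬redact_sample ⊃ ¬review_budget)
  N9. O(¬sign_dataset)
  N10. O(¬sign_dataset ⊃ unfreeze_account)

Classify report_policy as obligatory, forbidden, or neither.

Neither

Premise 2 is O(review_budget ⊃ report_policy), but O(review_budget) is not derivable from the premises, so it does not yield O(report_policy).
No premise or chain of K-axiom applications forces O(report_policy), and none forces O(¬report_policy). So report_policy is neither obligatory nor forbidden under these norms.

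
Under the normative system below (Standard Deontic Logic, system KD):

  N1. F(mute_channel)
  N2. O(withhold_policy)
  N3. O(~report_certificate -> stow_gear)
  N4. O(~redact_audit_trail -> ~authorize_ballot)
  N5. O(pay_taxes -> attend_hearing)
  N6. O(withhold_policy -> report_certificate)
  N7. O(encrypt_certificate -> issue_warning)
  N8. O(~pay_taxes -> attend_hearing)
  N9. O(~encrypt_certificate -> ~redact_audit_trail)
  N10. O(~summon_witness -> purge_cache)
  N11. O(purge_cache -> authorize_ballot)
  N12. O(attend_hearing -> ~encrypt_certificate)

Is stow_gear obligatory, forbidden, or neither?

Premise 3 is O(~report_certificate -> stow_gear), but O(~report_certificate) is not derivable from the premises, so it does not yield O(stow_gear).
No premise or chain of K-axiom applications forces O(stow_gear), and none forces O(~stow_gear). So stow_gear is neither obligatory nor forbidden under these norms.

Neither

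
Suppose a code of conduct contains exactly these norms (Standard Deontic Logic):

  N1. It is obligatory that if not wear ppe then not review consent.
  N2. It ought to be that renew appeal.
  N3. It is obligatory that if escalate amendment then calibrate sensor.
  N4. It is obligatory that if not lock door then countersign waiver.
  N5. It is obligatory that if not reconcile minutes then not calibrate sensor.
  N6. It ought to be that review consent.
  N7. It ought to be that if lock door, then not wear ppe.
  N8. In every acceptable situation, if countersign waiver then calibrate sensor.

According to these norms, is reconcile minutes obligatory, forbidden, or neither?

Premise 6 states O(review_consent) outright.
Premise 1, O(¬wear_ppe → ¬review_consent), contraposes to O(review_consent → wear_ppe); with O(review_consent) we get O(wear_ppe).
Premise 7 is O(lock_door → ¬wear_ppe); contrapositively O(wear_ppe → ¬lock_door). Since O(wear_ppe) holds, K gives O(¬lock_door).
With premise 4, O(¬lock_door → countersign_waiver), the K-axiom yields O(countersign_waiver).
With premise 8, O(countersign_waiver → calibrate_sensor), the K-axiom yields O(calibrate_sensor).
The contrapositive of premise 5 (O(¬reconcile_minutes → ¬calibrate_sensor)) is O(calibrate_sensor → reconcile_minutes), and O(calibrate_sensor) is already established, so O(reconcile_minutes).
Premises 2, 3 do not contribute to this derivation.
Hence reconcile_minutes is obligatory.

Obligatory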